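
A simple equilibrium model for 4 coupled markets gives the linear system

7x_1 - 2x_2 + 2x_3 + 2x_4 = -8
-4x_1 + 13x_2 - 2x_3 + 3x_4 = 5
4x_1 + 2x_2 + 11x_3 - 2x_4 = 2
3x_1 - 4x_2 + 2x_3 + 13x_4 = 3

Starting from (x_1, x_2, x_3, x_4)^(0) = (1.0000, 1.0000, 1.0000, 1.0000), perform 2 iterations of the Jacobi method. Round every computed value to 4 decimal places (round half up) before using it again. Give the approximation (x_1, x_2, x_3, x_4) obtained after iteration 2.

(-0.9590, -0.1184, 0.6174, 0.7778)

Iteration 1:
  x_1 = (-8 - (-2)·1.0000 - (2)·1.0000 - (2)·1.0000) / (7) = -1.4286
  x_2 = (5 - (-4)·1.0000 - (-2)·1.0000 - (3)·1.0000) / (13) = 0.6154
  x_3 = (2 - (4)·1.0000 - (2)·1.0000 - (-2)·1.0000) / (11) = -0.1818
  x_4 = (3 - (3)·1.0000 - (-4)·1.0000 - (2)·1.0000) / (13) = 0.1538
Iteration 2:
  x_1 = (-8 - (-2)·0.6154 - (2)·-0.1818 - (2)·0.1538) / (7) = -0.9590
  x_2 = (5 - (-4)·-1.4286 - (-2)·-0.1818 - (3)·0.1538) / (13) = -0.1184
  x_3 = (2 - (4)·-1.4286 - (2)·0.6154 - (-2)·0.1538) / (11) = 0.6174
  x_4 = (3 - (3)·-1.4286 - (-4)·0.6154 - (2)·-0.1818) / (13) = 0.7778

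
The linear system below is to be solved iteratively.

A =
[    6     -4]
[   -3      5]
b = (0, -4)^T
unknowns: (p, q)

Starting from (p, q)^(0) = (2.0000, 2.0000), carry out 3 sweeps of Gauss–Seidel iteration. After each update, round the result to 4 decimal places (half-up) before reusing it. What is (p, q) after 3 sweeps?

Iteration 1:
  p = (0 - (-4)·2.0000) / (6) = 1.3333
  q = (-4 - (-3)·1.3333) / (5) = 0.0000
Iteration 2:
  p = (0 - (-4)·0.0000) / (6) = 0.0000
  q = (-4 - (-3)·0.0000) / (5) = -0.8000
Iteration 3:
  p = (0 - (-4)·-0.8000) / (6) = -0.5333
  q = (-4 - (-3)·-0.5333) / (5) = -1.1200

(-0.5333, -1.1200)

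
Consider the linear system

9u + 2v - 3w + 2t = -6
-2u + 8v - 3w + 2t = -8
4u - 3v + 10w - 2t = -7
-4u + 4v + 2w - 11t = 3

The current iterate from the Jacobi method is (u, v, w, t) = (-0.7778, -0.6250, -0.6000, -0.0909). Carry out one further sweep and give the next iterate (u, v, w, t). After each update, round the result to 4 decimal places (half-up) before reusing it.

One sweep:
  u = (-6 - (2)·-0.6250 - (-3)·-0.6000 - (2)·-0.0909) / (9) = -0.7076
  v = (-8 - (-2)·-0.7778 - (-3)·-0.6000 - (2)·-0.0909) / (8) = -1.3967
  w = (-7 - (4)·-0.7778 - (-3)·-0.6250 - (-2)·-0.0909) / (10) = -0.5946
  t = (3 - (-4)·-0.7778 - (4)·-0.6250 - (2)·-0.6000) / (-11) = -0.3263

(-0.7076, -1.3967, -0.5946, -0.3263)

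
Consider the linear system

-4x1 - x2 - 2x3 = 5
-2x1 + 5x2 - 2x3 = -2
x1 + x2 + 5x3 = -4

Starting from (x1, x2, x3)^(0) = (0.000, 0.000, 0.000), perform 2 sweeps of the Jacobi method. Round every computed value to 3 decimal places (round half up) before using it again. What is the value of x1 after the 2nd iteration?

-0.750

Iteration 1:
  x1 = (5 - (-1)·0.000 - (-2)·0.000) / (-4) = -1.250
  x2 = (-2 - (-2)·0.000 - (-2)·0.000) / (5) = -0.400
  x3 = (-4 - (1)·0.000 - (1)·0.000) / (5) = -0.800
Iteration 2:
  x1 = (5 - (-1)·-0.400 - (-2)·-0.800) / (-4) = -0.750
  x2 = (-2 - (-2)·-1.250 - (-2)·-0.800) / (5) = -1.220
  x3 = (-4 - (1)·-1.250 - (1)·-0.400) / (5) = -0.470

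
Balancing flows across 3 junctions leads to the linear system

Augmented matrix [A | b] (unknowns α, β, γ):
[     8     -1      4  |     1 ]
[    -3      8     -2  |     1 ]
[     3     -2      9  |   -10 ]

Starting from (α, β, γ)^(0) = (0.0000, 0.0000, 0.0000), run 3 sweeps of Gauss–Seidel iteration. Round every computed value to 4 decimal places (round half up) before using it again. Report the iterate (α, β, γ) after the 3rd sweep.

(0.7994, 0.0945, -1.3566)

Iteration 1:
  α = (1 - (-1)·0.0000 - (4)·0.0000) / (8) = 0.1250
  β = (1 - (-3)·0.1250 - (-2)·0.0000) / (8) = 0.1719
  γ = (-10 - (3)·0.1250 - (-2)·0.1719) / (9) = -1.1146
Iteration 2:
  α = (1 - (-1)·0.1719 - (4)·-1.1146) / (8) = 0.7038
  β = (1 - (-3)·0.7038 - (-2)·-1.1146) / (8) = 0.1103
  γ = (-10 - (3)·0.7038 - (-2)·0.1103) / (9) = -1.3212
Iteration 3:
  α = (1 - (-1)·0.1103 - (4)·-1.3212) / (8) = 0.7994
  β = (1 - (-3)·0.7994 - (-2)·-1.3212) / (8) = 0.0945
  γ = (-10 - (3)·0.7994 - (-2)·0.0945) / (9) = -1.3566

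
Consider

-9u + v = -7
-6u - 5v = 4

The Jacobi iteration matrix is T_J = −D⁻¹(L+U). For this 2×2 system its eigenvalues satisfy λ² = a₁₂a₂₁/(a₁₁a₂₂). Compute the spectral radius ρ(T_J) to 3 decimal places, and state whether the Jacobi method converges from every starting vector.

0.365

a₁₂a₂₁/(a₁₁a₂₂) = (1)·(-6) / ((-9)·(-5)) = -0.133333
ρ = √|-0.133333| = √0.133333 = 0.365
ρ < 1, so Jacobi converges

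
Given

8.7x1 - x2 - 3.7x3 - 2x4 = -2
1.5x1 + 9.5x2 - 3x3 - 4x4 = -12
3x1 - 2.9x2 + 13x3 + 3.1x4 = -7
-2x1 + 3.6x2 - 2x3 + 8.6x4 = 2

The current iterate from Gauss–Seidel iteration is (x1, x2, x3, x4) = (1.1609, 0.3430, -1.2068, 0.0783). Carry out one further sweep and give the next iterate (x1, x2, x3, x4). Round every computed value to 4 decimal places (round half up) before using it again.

One sweep:
  x1 = (-2 - (-1)·0.3430 - (-3.7)·-1.2068 - (-2)·0.0783) / (8.7) = -0.6857
  x2 = (-12 - (1.5)·-0.6857 - (-3)·-1.2068 - (-4)·0.0783) / (9.5) = -1.5030
  x3 = (-7 - (3)·-0.6857 - (-2.9)·-1.5030 - (3.1)·0.0783) / (13) = -0.7342
  x4 = (2 - (-2)·-0.6857 - (3.6)·-1.5030 - (-2)·-0.7342) / (8.6) = 0.5315

(-0.6857, -1.5030, -0.7342, 0.5315)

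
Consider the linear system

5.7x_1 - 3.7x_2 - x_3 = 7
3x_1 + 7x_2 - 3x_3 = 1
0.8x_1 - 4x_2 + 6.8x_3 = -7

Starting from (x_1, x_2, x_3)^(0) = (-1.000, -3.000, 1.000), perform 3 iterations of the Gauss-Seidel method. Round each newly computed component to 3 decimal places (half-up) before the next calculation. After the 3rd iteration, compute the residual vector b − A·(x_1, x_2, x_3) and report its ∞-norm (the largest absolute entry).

Iteration 1:
  x_1 = (7 - (-3.7)·-3.000 - (-1)·1.000) / (5.7) = -0.544
  x_2 = (1 - (3)·-0.544 - (-3)·1.000) / (7) = 0.805
  x_3 = (-7 - (0.8)·-0.544 - (-4)·0.805) / (6.8) = -0.492
Iteration 2:
  x_1 = (7 - (-3.7)·0.805 - (-1)·-0.492) / (5.7) = 1.664
  x_2 = (1 - (3)·1.664 - (-3)·-0.492) / (7) = -0.781
  x_3 = (-7 - (0.8)·1.664 - (-4)·-0.781) / (6.8) = -1.685
Iteration 3:
  x_1 = (7 - (-3.7)·-0.781 - (-1)·-1.685) / (5.7) = 0.425
  x_2 = (1 - (3)·0.425 - (-3)·-1.685) / (7) = -0.761
  x_3 = (-7 - (0.8)·0.425 - (-4)·-0.761) / (6.8) = -1.527
Residual b − A·x = (0.235, 0.471, 0.000); ∞-norm = 0.471

0.471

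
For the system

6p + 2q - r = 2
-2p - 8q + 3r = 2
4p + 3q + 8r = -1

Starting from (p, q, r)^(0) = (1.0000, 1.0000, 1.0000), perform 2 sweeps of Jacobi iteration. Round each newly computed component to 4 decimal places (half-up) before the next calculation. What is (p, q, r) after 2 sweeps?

Iteration 1:
  p = (2 - (2)·1.0000 - (-1)·1.0000) / (6) = 0.1667
  q = (2 - (-2)·1.0000 - (3)·1.0000) / (-8) = -0.1250
  r = (-1 - (4)·1.0000 - (3)·1.0000) / (8) = -1.0000
Iteration 2:
  p = (2 - (2)·-0.1250 - (-1)·-1.0000) / (6) = 0.2083
  q = (2 - (-2)·0.1667 - (3)·-1.0000) / (-8) = -0.6667
  r = (-1 - (4)·0.1667 - (3)·-0.1250) / (8) = -0.1615

(0.2083, -0.6667, -0.1615)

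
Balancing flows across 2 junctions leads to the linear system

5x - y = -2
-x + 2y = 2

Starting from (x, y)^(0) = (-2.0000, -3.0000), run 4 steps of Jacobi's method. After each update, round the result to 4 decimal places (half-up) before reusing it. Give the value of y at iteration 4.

Iteration 1:
  x = (-2 - (-1)·-3.0000) / (5) = -1.0000
  y = (2 - (-1)·-2.0000) / (2) = 0.0000
Iteration 2:
  x = (-2 - (-1)·0.0000) / (5) = -0.4000
  y = (2 - (-1)·-1.0000) / (2) = 0.5000
Iteration 3:
  x = (-2 - (-1)·0.5000) / (5) = -0.3000
  y = (2 - (-1)·-0.4000) / (2) = 0.8000
Iteration 4:
  x = (-2 - (-1)·0.8000) / (5) = -0.2400
  y = (2 - (-1)·-0.3000) / (2) = 0.8500

0.8500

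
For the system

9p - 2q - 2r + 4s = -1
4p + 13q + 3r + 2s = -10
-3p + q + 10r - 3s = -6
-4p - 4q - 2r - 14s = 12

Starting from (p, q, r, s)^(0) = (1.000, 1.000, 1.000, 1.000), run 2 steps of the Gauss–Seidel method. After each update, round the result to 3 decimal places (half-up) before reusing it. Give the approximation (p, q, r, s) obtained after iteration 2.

Iteration 1:
  p = (-1 - (-2)·1.000 - (-2)·1.000 - (4)·1.000) / (9) = -0.111
  q = (-10 - (4)·-0.111 - (3)·1.000 - (2)·1.000) / (13) = -1.120
  r = (-6 - (-3)·-0.111 - (1)·-1.120 - (-3)·1.000) / (10) = -0.221
  s = (12 - (-4)·-0.111 - (-4)·-1.120 - (-2)·-0.221) / (-14) = -0.474
Iteration 2:
  p = (-1 - (-2)·-1.120 - (-2)·-0.221 - (4)·-0.474) / (9) = -0.198
  q = (-10 - (4)·-0.198 - (3)·-0.221 - (2)·-0.474) / (13) = -0.584
  r = (-6 - (-3)·-0.198 - (1)·-0.584 - (-3)·-0.474) / (10) = -0.743
  s = (12 - (-4)·-0.198 - (-4)·-0.584 - (-2)·-0.743) / (-14) = -0.528

(-0.198, -0.584, -0.743, -0.528)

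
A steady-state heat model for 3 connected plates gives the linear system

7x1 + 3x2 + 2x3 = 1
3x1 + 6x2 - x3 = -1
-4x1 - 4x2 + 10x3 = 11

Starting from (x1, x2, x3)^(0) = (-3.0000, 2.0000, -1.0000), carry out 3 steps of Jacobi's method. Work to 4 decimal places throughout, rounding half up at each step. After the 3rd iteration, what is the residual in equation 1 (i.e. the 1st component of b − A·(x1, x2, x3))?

Iteration 1:
  x1 = (1 - (3)·2.0000 - (2)·-1.0000) / (7) = -0.4286
  x2 = (-1 - (3)·-3.0000 - (-1)·-1.0000) / (6) = 1.1667
  x3 = (11 - (-4)·-3.0000 - (-4)·2.0000) / (10) = 0.7000
Iteration 2:
  x1 = (1 - (3)·1.1667 - (2)·0.7000) / (7) = -0.5572
  x2 = (-1 - (3)·-0.4286 - (-1)·0.7000) / (6) = 0.1643
  x3 = (11 - (-4)·-0.4286 - (-4)·1.1667) / (10) = 1.3952
Iteration 3:
  x1 = (1 - (3)·0.1643 - (2)·1.3952) / (7) = -0.3262
  x2 = (-1 - (3)·-0.5572 - (-1)·1.3952) / (6) = 0.3445
  x3 = (11 - (-4)·-0.5572 - (-4)·0.1643) / (10) = 0.9428
Residual b − A·x = (0.3643, -1.1456, 1.6452)

0.3643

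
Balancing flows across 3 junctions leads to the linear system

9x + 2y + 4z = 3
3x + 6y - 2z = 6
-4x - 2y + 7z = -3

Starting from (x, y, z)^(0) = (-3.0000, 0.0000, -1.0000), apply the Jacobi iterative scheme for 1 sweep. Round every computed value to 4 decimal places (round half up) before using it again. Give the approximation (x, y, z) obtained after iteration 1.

Iteration 1:
  x = (3 - (2)·0.0000 - (4)·-1.0000) / (9) = 0.7778
  y = (6 - (3)·-3.0000 - (-2)·-1.0000) / (6) = 2.1667
  z = (-3 - (-4)·-3.0000 - (-2)·0.0000) / (7) = -2.1429

(0.7778, 2.1667, -2.1429)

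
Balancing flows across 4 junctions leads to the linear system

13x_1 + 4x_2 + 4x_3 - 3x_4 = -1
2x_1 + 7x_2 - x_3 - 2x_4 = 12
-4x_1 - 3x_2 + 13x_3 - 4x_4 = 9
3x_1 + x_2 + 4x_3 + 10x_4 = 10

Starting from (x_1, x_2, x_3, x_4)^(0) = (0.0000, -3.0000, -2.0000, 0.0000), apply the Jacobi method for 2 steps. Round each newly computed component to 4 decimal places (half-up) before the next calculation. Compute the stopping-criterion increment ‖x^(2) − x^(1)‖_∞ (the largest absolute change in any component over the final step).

Iteration 1:
  x_1 = (-1 - (4)·-3.0000 - (4)·-2.0000 - (-3)·0.0000) / (13) = 1.4615
  x_2 = (12 - (2)·0.0000 - (-1)·-2.0000 - (-2)·0.0000) / (7) = 1.4286
  x_3 = (9 - (-4)·0.0000 - (-3)·-3.0000 - (-4)·0.0000) / (13) = 0.0000
  x_4 = (10 - (3)·0.0000 - (1)·-3.0000 - (4)·-2.0000) / (10) = 2.1000
Iteration 2:
  x_1 = (-1 - (4)·1.4286 - (4)·0.0000 - (-3)·2.1000) / (13) = -0.0319
  x_2 = (12 - (2)·1.4615 - (-1)·0.0000 - (-2)·2.1000) / (7) = 1.8967
  x_3 = (9 - (-4)·1.4615 - (-3)·1.4286 - (-4)·2.1000) / (13) = 2.1178
  x_4 = (10 - (3)·1.4615 - (1)·1.4286 - (4)·0.0000) / (10) = 0.4187
Change: (-1.4934, 0.4681, 2.1178, -1.6813) → max |·| = 2.1178

2.1178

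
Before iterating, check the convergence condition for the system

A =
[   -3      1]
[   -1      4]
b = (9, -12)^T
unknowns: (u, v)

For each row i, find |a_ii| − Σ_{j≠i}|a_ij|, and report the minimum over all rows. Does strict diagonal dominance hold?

2

row 1: |-3| − (1) = 2
row 2: |4| − (1) = 3
minimum over rows = 2 → strictly diagonally dominant (convergence guaranteed)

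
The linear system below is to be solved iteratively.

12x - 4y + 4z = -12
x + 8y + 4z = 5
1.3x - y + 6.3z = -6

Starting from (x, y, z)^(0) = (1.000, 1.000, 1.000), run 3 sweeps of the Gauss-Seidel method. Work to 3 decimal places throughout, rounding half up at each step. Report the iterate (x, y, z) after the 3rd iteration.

(-0.431, 1.000, -0.705)

Iteration 1:
  x = (-12 - (-4)·1.000 - (4)·1.000) / (12) = -1.000
  y = (5 - (1)·-1.000 - (4)·1.000) / (8) = 0.250
  z = (-6 - (1.3)·-1.000 - (-1)·0.250) / (6.3) = -0.706
Iteration 2:
  x = (-12 - (-4)·0.250 - (4)·-0.706) / (12) = -0.681
  y = (5 - (1)·-0.681 - (4)·-0.706) / (8) = 1.063
  z = (-6 - (1.3)·-0.681 - (-1)·1.063) / (6.3) = -0.643
Iteration 3:
  x = (-12 - (-4)·1.063 - (4)·-0.643) / (12) = -0.431
  y = (5 - (1)·-0.431 - (4)·-0.643) / (8) = 1.000
  z = (-6 - (1.3)·-0.431 - (-1)·1.000) / (6.3) = -0.705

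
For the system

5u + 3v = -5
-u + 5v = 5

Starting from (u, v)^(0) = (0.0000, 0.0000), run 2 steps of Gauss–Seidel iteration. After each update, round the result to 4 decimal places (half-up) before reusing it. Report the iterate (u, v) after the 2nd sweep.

(-1.4800, 0.7040)

Iteration 1:
  u = (-5 - (3)·0.0000) / (5) = -1.0000
  v = (5 - (-1)·-1.0000) / (5) = 0.8000
Iteration 2:
  u = (-5 - (3)·0.8000) / (5) = -1.4800
  v = (5 - (-1)·-1.4800) / (5) = 0.7040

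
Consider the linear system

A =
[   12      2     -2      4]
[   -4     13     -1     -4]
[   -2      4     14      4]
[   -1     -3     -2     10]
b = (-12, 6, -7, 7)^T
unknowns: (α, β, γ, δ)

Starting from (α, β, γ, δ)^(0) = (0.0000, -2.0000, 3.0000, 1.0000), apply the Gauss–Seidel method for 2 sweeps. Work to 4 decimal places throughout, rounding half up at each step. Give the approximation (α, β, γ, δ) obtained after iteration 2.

(-1.5522, 0.1099, -0.9486, 0.3880)

Iteration 1:
  α = (-12 - (2)·-2.0000 - (-2)·3.0000 - (4)·1.0000) / (12) = -0.5000
  β = (6 - (-4)·-0.5000 - (-1)·3.0000 - (-4)·1.0000) / (13) = 0.8462
  γ = (-7 - (-2)·-0.5000 - (4)·0.8462 - (4)·1.0000) / (14) = -1.0989
  δ = (7 - (-1)·-0.5000 - (-3)·0.8462 - (-2)·-1.0989) / (10) = 0.6841
Iteration 2:
  α = (-12 - (2)·0.8462 - (-2)·-1.0989 - (4)·0.6841) / (12) = -1.5522
  β = (6 - (-4)·-1.5522 - (-1)·-1.0989 - (-4)·0.6841) / (13) = 0.1099
  γ = (-7 - (-2)·-1.5522 - (4)·0.1099 - (4)·0.6841) / (14) = -0.9486
  δ = (7 - (-1)·-1.5522 - (-3)·0.1099 - (-2)·-0.9486) / (10) = 0.3880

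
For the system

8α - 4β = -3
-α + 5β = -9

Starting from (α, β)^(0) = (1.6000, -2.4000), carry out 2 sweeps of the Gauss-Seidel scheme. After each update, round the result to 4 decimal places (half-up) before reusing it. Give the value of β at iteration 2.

-2.0865

Iteration 1:
  α = (-3 - (-4)·-2.4000) / (8) = -1.5750
  β = (-9 - (-1)·-1.5750) / (5) = -2.1150
Iteration 2:
  α = (-3 - (-4)·-2.1150) / (8) = -1.4325
  β = (-9 - (-1)·-1.4325) / (5) = -2.0865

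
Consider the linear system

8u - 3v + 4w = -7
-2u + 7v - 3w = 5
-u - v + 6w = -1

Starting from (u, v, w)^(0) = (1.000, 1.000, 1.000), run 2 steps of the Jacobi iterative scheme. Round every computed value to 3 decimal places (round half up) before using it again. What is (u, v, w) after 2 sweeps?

(-0.423, 0.500, -0.095)

Iteration 1:
  u = (-7 - (-3)·1.000 - (4)·1.000) / (8) = -1.000
  v = (5 - (-2)·1.000 - (-3)·1.000) / (7) = 1.429
  w = (-1 - (-1)·1.000 - (-1)·1.000) / (6) = 0.167
Iteration 2:
  u = (-7 - (-3)·1.429 - (4)·0.167) / (8) = -0.423
  v = (5 - (-2)·-1.000 - (-3)·0.167) / (7) = 0.500
  w = (-1 - (-1)·-1.000 - (-1)·1.429) / (6) = -0.095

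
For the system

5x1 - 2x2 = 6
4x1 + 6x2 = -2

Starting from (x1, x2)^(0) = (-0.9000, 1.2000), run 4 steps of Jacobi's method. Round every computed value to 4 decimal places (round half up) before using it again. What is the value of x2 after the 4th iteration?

Iteration 1:
  x1 = (6 - (-2)·1.2000) / (5) = 1.6800
  x2 = (-2 - (4)·-0.9000) / (6) = 0.2667
Iteration 2:
  x1 = (6 - (-2)·0.2667) / (5) = 1.3067
  x2 = (-2 - (4)·1.6800) / (6) = -1.4533
Iteration 3:
  x1 = (6 - (-2)·-1.4533) / (5) = 0.6187
  x2 = (-2 - (4)·1.3067) / (6) = -1.2045
Iteration 4:
  x1 = (6 - (-2)·-1.2045) / (5) = 0.7182
  x2 = (-2 - (4)·0.6187) / (6) = -0.7458

-0.7458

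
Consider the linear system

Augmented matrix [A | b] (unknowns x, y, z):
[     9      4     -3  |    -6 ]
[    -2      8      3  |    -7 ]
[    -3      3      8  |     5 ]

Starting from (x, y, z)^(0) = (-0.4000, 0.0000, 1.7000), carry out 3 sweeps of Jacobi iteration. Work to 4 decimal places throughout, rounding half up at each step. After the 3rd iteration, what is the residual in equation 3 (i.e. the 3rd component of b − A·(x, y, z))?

Iteration 1:
  x = (-6 - (4)·0.0000 - (-3)·1.7000) / (9) = -0.1000
  y = (-7 - (-2)·-0.4000 - (3)·1.7000) / (8) = -1.6125
  z = (5 - (-3)·-0.4000 - (3)·0.0000) / (8) = 0.4750
Iteration 2:
  x = (-6 - (4)·-1.6125 - (-3)·0.4750) / (9) = 0.2083
  y = (-7 - (-2)·-0.1000 - (3)·0.4750) / (8) = -1.0781
  z = (5 - (-3)·-0.1000 - (3)·-1.6125) / (8) = 1.1922
Iteration 3:
  x = (-6 - (4)·-1.0781 - (-3)·1.1922) / (9) = 0.2099
  y = (-7 - (-2)·0.2083 - (3)·1.1922) / (8) = -1.2700
  z = (5 - (-3)·0.2083 - (3)·-1.0781) / (8) = 1.1074
Residual b − A·x = (0.5131, 0.2576, 0.5805)

0.5805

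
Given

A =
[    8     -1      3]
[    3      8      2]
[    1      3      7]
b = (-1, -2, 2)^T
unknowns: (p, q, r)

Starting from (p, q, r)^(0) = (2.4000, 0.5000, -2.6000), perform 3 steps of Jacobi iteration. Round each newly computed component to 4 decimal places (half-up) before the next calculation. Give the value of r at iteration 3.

0.5227

Iteration 1:
  p = (-1 - (-1)·0.5000 - (3)·-2.6000) / (8) = 0.9125
  q = (-2 - (3)·2.4000 - (2)·-2.6000) / (8) = -0.5000
  r = (2 - (1)·2.4000 - (3)·0.5000) / (7) = -0.2714
Iteration 2:
  p = (-1 - (-1)·-0.5000 - (3)·-0.2714) / (8) = -0.0857
  q = (-2 - (3)·0.9125 - (2)·-0.2714) / (8) = -0.5243
  r = (2 - (1)·0.9125 - (3)·-0.5000) / (7) = 0.3696
Iteration 3:
  p = (-1 - (-1)·-0.5243 - (3)·0.3696) / (8) = -0.3291
  q = (-2 - (3)·-0.0857 - (2)·0.3696) / (8) = -0.3103
  r = (2 - (1)·-0.0857 - (3)·-0.5243) / (7) = 0.5227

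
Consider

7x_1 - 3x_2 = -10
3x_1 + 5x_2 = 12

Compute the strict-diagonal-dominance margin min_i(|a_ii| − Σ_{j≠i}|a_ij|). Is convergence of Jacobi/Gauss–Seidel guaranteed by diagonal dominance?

2

row 1: |7| − (3) = 4
row 2: |5| − (3) = 2
minimum over rows = 2 → strictly diagonally dominant (convergence guaranteed)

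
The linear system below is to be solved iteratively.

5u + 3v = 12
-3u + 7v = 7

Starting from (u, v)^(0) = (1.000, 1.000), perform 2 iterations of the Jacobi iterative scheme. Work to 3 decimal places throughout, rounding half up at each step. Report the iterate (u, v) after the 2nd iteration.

(1.543, 1.771)

Iteration 1:
  u = (12 - (3)·1.000) / (5) = 1.800
  v = (7 - (-3)·1.000) / (7) = 1.429
Iteration 2:
  u = (12 - (3)·1.429) / (5) = 1.543
  v = (7 - (-3)·1.800) / (7) = 1.771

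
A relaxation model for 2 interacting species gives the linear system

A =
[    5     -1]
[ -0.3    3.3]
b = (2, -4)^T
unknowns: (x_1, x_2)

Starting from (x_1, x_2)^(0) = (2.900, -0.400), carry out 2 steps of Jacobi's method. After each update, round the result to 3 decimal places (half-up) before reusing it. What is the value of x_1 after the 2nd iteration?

0.210

Iteration 1:
  x_1 = (2 - (-1)·-0.400) / (5) = 0.320
  x_2 = (-4 - (-0.3)·2.900) / (3.3) = -0.948
Iteration 2:
  x_1 = (2 - (-1)·-0.948) / (5) = 0.210
  x_2 = (-4 - (-0.3)·0.320) / (3.3) = -1.183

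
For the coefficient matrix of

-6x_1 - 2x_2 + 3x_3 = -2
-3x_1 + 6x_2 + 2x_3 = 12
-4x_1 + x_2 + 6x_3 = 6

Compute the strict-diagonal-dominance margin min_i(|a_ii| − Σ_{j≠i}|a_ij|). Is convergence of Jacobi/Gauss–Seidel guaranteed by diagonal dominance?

row 1: |-6| − (2+3) = 1
row 2: |6| − (3+2) = 1
row 3: |6| − (4+1) = 1
minimum over rows = 1 → strictly diagonally dominant (convergence guaranteed)

1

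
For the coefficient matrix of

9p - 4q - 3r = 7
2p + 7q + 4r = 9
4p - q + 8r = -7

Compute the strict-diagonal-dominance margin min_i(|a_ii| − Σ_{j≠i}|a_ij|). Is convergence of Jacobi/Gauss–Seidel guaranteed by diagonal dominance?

row 1: |9| − (4+3) = 2
row 2: |7| − (2+4) = 1
row 3: |8| − (4+1) = 3
minimum over rows = 1 → strictly diagonally dominant (convergence guaranteed)

1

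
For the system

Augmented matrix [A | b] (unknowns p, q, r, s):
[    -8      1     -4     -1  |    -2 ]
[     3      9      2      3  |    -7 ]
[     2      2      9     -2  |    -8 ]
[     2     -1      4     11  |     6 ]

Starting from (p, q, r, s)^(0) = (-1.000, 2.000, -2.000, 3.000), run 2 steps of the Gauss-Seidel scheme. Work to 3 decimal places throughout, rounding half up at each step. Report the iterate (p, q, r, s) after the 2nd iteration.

Iteration 1:
  p = (-2 - (1)·2.000 - (-4)·-2.000 - (-1)·3.000) / (-8) = 1.125
  q = (-7 - (3)·1.125 - (2)·-2.000 - (3)·3.000) / (9) = -1.708
  r = (-8 - (2)·1.125 - (2)·-1.708 - (-2)·3.000) / (9) = -0.093
  s = (6 - (2)·1.125 - (-1)·-1.708 - (4)·-0.093) / (11) = 0.219
Iteration 2:
  p = (-2 - (1)·-1.708 - (-4)·-0.093 - (-1)·0.219) / (-8) = 0.056
  q = (-7 - (3)·0.056 - (2)·-0.093 - (3)·0.219) / (9) = -0.849
  r = (-8 - (2)·0.056 - (2)·-0.849 - (-2)·0.219) / (9) = -0.664
  s = (6 - (2)·0.056 - (-1)·-0.849 - (4)·-0.664) / (11) = 0.700

(0.056, -0.849, -0.664, 0.700)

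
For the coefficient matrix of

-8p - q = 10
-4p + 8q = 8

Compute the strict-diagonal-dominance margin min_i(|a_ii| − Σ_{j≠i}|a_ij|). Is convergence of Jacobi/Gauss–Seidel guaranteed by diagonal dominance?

row 1: |-8| − (1) = 7
row 2: |8| − (4) = 4
minimum over rows = 4 → strictly diagonally dominant (convergence guaranteed)

4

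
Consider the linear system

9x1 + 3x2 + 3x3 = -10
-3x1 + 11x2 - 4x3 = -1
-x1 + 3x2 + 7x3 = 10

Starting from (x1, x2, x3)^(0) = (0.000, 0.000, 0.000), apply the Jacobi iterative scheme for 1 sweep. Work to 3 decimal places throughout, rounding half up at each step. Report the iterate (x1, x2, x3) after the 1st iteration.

(-1.111, -0.091, 1.429)

Iteration 1:
  x1 = (-10 - (3)·0.000 - (3)·0.000) / (9) = -1.111
  x2 = (-1 - (-3)·0.000 - (-4)·0.000) / (11) = -0.091
  x3 = (10 - (-1)·0.000 - (3)·0.000) / (7) = 1.429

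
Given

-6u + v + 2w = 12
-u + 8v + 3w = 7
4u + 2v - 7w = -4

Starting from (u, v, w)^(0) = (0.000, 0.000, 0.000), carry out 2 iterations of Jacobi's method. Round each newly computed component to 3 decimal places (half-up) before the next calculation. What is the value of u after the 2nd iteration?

Iteration 1:
  u = (12 - (1)·0.000 - (2)·0.000) / (-6) = -2.000
  v = (7 - (-1)·0.000 - (3)·0.000) / (8) = 0.875
  w = (-4 - (4)·0.000 - (2)·0.000) / (-7) = 0.571
Iteration 2:
  u = (12 - (1)·0.875 - (2)·0.571) / (-6) = -1.664
  v = (7 - (-1)·-2.000 - (3)·0.571) / (8) = 0.411
  w = (-4 - (4)·-2.000 - (2)·0.875) / (-7) = -0.321

-1.664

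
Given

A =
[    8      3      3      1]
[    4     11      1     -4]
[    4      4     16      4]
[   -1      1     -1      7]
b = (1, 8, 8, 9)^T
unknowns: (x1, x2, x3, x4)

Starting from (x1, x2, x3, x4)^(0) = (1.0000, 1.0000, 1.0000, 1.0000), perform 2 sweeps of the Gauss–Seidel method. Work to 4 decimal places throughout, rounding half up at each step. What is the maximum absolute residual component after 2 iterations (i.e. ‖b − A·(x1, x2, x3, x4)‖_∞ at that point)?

Iteration 1:
  x1 = (1 - (3)·1.0000 - (3)·1.0000 - (1)·1.0000) / (8) = -0.7500
  x2 = (8 - (4)·-0.7500 - (1)·1.0000 - (-4)·1.0000) / (11) = 1.2727
  x3 = (8 - (4)·-0.7500 - (4)·1.2727 - (4)·1.0000) / (16) = 0.1193
  x4 = (9 - (-1)·-0.7500 - (1)·1.2727 - (-1)·0.1193) / (7) = 1.0138
Iteration 2:
  x1 = (1 - (3)·1.2727 - (3)·0.1193 - (1)·1.0138) / (8) = -0.5237
  x2 = (8 - (4)·-0.5237 - (1)·0.1193 - (-4)·1.0138) / (11) = 1.2755
  x3 = (8 - (4)·-0.5237 - (4)·1.2755 - (4)·1.0138) / (16) = 0.0586
  x4 = (9 - (-1)·-0.5237 - (1)·1.2755 - (-1)·0.0586) / (7) = 1.0371
Residual b − A·x = (0.1502, 0.1541, -0.0932, -0.0003); ∞-norm = 0.1541

0.1541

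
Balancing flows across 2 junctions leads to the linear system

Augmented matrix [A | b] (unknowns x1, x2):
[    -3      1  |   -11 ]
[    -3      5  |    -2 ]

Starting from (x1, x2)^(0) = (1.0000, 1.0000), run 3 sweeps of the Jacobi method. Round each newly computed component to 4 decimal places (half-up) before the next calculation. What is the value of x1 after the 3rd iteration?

4.3333

Iteration 1:
  x1 = (-11 - (1)·1.0000) / (-3) = 4.0000
  x2 = (-2 - (-3)·1.0000) / (5) = 0.2000
Iteration 2:
  x1 = (-11 - (1)·0.2000) / (-3) = 3.7333
  x2 = (-2 - (-3)·4.0000) / (5) = 2.0000
Iteration 3:
  x1 = (-11 - (1)·2.0000) / (-3) = 4.3333
  x2 = (-2 - (-3)·3.7333) / (5) = 1.8400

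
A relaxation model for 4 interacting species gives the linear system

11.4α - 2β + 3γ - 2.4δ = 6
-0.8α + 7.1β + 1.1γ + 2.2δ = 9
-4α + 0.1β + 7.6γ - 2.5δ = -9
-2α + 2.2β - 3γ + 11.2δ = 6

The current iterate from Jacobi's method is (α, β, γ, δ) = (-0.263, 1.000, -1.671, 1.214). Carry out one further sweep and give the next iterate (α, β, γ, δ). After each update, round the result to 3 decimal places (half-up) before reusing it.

(1.397, 1.121, -0.936, -0.155)

One sweep:
  α = (6 - (-2)·1.000 - (3)·-1.671 - (-2.4)·1.214) / (11.4) = 1.397
  β = (9 - (-0.8)·-0.263 - (1.1)·-1.671 - (2.2)·1.214) / (7.1) = 1.121
  γ = (-9 - (-4)·-0.263 - (0.1)·1.000 - (-2.5)·1.214) / (7.6) = -0.936
  δ = (6 - (-2)·-0.263 - (2.2)·1.000 - (-3)·-1.671) / (11.2) = -0.155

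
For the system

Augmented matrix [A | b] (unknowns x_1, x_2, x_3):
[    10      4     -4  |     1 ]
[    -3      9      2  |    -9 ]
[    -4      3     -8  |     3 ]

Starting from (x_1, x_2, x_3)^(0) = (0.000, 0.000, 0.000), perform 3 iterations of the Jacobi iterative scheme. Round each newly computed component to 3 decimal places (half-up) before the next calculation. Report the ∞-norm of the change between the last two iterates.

Iteration 1:
  x_1 = (1 - (4)·0.000 - (-4)·0.000) / (10) = 0.100
  x_2 = (-9 - (-3)·0.000 - (2)·0.000) / (9) = -1.000
  x_3 = (3 - (-4)·0.000 - (3)·0.000) / (-8) = -0.375
Iteration 2:
  x_1 = (1 - (4)·-1.000 - (-4)·-0.375) / (10) = 0.350
  x_2 = (-9 - (-3)·0.100 - (2)·-0.375) / (9) = -0.883
  x_3 = (3 - (-4)·0.100 - (3)·-1.000) / (-8) = -0.800
Iteration 3:
  x_1 = (1 - (4)·-0.883 - (-4)·-0.800) / (10) = 0.133
  x_2 = (-9 - (-3)·0.350 - (2)·-0.800) / (9) = -0.706
  x_3 = (3 - (-4)·0.350 - (3)·-0.883) / (-8) = -0.881
Change: (-0.217, 0.177, -0.081) → max |·| = 0.217

0.217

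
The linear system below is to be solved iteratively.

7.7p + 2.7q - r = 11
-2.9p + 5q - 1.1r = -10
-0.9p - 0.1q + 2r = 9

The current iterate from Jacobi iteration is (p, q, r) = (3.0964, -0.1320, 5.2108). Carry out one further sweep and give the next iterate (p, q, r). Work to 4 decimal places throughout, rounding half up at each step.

One sweep:
  p = (11 - (2.7)·-0.1320 - (-1)·5.2108) / (7.7) = 2.1516
  q = (-10 - (-2.9)·3.0964 - (-1.1)·5.2108) / (5) = 0.9423
  r = (9 - (-0.9)·3.0964 - (-0.1)·-0.1320) / (2) = 5.8868

(2.1516, 0.9423, 5.8868)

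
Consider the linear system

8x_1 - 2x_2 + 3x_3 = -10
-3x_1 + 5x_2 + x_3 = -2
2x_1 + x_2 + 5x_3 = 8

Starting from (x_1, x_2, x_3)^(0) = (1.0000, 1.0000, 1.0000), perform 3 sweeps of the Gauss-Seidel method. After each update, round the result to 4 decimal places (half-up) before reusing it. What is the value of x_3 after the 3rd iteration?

3.3674

Iteration 1:
  x_1 = (-10 - (-2)·1.0000 - (3)·1.0000) / (8) = -1.3750
  x_2 = (-2 - (-3)·-1.3750 - (1)·1.0000) / (5) = -1.4250
  x_3 = (8 - (2)·-1.3750 - (1)·-1.4250) / (5) = 2.4350
Iteration 2:
  x_1 = (-10 - (-2)·-1.4250 - (3)·2.4350) / (8) = -2.5194
  x_2 = (-2 - (-3)·-2.5194 - (1)·2.4350) / (5) = -2.3986
  x_3 = (8 - (2)·-2.5194 - (1)·-2.3986) / (5) = 3.0875
Iteration 3:
  x_1 = (-10 - (-2)·-2.3986 - (3)·3.0875) / (8) = -3.0075
  x_2 = (-2 - (-3)·-3.0075 - (1)·3.0875) / (5) = -2.8220
  x_3 = (8 - (2)·-3.0075 - (1)·-2.8220) / (5) = 3.3674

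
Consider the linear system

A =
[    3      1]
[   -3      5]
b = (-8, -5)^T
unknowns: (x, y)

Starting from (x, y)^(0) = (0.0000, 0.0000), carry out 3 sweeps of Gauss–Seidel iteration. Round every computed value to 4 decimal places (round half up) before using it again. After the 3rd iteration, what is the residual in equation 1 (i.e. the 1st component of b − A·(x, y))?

0.1039

Iteration 1:
  x = (-8 - (1)·0.0000) / (3) = -2.6667
  y = (-5 - (-3)·-2.6667) / (5) = -2.6000
Iteration 2:
  x = (-8 - (1)·-2.6000) / (3) = -1.8000
  y = (-5 - (-3)·-1.8000) / (5) = -2.0800
Iteration 3:
  x = (-8 - (1)·-2.0800) / (3) = -1.9733
  y = (-5 - (-3)·-1.9733) / (5) = -2.1840
Residual b − A·x = (0.1039, 0.0001)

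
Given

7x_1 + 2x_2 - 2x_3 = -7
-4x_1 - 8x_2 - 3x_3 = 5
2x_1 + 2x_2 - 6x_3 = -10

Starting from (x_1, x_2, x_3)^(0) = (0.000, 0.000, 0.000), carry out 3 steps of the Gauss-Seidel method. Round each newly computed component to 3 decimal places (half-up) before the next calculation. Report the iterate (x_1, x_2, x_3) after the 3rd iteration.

Iteration 1:
  x_1 = (-7 - (2)·0.000 - (-2)·0.000) / (7) = -1.000
  x_2 = (5 - (-4)·-1.000 - (-3)·0.000) / (-8) = -0.125
  x_3 = (-10 - (2)·-1.000 - (2)·-0.125) / (-6) = 1.292
Iteration 2:
  x_1 = (-7 - (2)·-0.125 - (-2)·1.292) / (7) = -0.595
  x_2 = (5 - (-4)·-0.595 - (-3)·1.292) / (-8) = -0.812
  x_3 = (-10 - (2)·-0.595 - (2)·-0.812) / (-6) = 1.198
Iteration 3:
  x_1 = (-7 - (2)·-0.812 - (-2)·1.198) / (7) = -0.426
  x_2 = (5 - (-4)·-0.426 - (-3)·1.198) / (-8) = -0.861
  x_3 = (-10 - (2)·-0.426 - (2)·-0.861) / (-6) = 1.238

(-0.426, -0.861, 1.238)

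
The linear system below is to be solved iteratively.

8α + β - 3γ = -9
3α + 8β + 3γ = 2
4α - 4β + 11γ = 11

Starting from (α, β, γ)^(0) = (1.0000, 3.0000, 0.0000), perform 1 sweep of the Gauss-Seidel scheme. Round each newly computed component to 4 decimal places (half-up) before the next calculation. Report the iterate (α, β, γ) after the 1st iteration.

(-1.5000, 0.8125, 1.8409)

Iteration 1:
  α = (-9 - (1)·3.0000 - (-3)·0.0000) / (8) = -1.5000
  β = (2 - (3)·-1.5000 - (3)·0.0000) / (8) = 0.8125
  γ = (11 - (4)·-1.5000 - (-4)·0.8125) / (11) = 1.8409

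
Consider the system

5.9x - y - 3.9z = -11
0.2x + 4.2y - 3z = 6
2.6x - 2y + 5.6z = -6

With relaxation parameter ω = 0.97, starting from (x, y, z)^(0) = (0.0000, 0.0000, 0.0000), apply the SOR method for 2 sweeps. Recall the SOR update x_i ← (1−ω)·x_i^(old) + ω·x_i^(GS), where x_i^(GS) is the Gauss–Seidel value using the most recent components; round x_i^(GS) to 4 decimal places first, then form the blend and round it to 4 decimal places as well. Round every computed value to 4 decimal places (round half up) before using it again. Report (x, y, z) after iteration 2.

(-1.4389, 1.6932, 0.2038)

Iteration 1:
  x: GS value = (-11 - (-1)·0.0000 - (-3.9)·0.0000) / (5.9) = -1.8644;  x ← (1−ω)·0.0000 + ω·-1.8644 = -1.8085
  y: GS value = (6 - (0.2)·-1.8085 - (-3)·0.0000) / (4.2) = 1.5147;  y ← (1−ω)·0.0000 + ω·1.5147 = 1.4693
  z: GS value = (-6 - (2.6)·-1.8085 - (-2)·1.4693) / (5.6) = 0.2930;  z ← (1−ω)·0.0000 + ω·0.2930 = 0.2842
Iteration 2:
  x: GS value = (-11 - (-1)·1.4693 - (-3.9)·0.2842) / (5.9) = -1.4275;  x ← (1−ω)·-1.8085 + ω·-1.4275 = -1.4389
  y: GS value = (6 - (0.2)·-1.4389 - (-3)·0.2842) / (4.2) = 1.7001;  y ← (1−ω)·1.4693 + ω·1.7001 = 1.6932
  z: GS value = (-6 - (2.6)·-1.4389 - (-2)·1.6932) / (5.6) = 0.2013;  z ← (1−ω)·0.2842 + ω·0.2013 = 0.2038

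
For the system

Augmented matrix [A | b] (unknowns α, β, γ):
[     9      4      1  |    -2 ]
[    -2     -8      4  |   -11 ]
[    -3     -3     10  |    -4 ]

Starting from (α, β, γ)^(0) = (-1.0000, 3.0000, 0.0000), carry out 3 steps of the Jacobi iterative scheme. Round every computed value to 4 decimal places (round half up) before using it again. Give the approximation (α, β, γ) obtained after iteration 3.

(-1.0085, 1.4271, -0.1308)

Iteration 1:
  α = (-2 - (4)·3.0000 - (1)·0.0000) / (9) = -1.5556
  β = (-11 - (-2)·-1.0000 - (4)·0.0000) / (-8) = 1.6250
  γ = (-4 - (-3)·-1.0000 - (-3)·3.0000) / (10) = 0.2000
Iteration 2:
  α = (-2 - (4)·1.6250 - (1)·0.2000) / (9) = -0.9667
  β = (-11 - (-2)·-1.5556 - (4)·0.2000) / (-8) = 1.8639
  γ = (-4 - (-3)·-1.5556 - (-3)·1.6250) / (10) = -0.3792
Iteration 3:
  α = (-2 - (4)·1.8639 - (1)·-0.3792) / (9) = -1.0085
  β = (-11 - (-2)·-0.9667 - (4)·-0.3792) / (-8) = 1.4271
  γ = (-4 - (-3)·-0.9667 - (-3)·1.8639) / (10) = -0.1308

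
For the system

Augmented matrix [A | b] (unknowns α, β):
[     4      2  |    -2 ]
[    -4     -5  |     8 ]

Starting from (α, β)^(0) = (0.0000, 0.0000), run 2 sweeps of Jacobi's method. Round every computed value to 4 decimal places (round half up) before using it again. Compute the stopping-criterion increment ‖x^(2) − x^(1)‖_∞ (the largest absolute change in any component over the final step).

Iteration 1:
  α = (-2 - (2)·0.0000) / (4) = -0.5000
  β = (8 - (-4)·0.0000) / (-5) = -1.6000
Iteration 2:
  α = (-2 - (2)·-1.6000) / (4) = 0.3000
  β = (8 - (-4)·-0.5000) / (-5) = -1.2000
Change: (0.8000, 0.4000) → max |·| = 0.8000

0.8000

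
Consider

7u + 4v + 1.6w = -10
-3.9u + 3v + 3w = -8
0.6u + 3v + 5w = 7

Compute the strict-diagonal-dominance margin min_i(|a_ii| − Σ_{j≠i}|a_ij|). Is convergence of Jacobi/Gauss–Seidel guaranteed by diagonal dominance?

row 1: |7| − (4+1.6) = 1.4
row 2: |3| − (3.9+3) = -3.9
row 3: |5| − (0.6+3) = 1.4
minimum over rows = -3.9 → not strictly diagonally dominant

-3.9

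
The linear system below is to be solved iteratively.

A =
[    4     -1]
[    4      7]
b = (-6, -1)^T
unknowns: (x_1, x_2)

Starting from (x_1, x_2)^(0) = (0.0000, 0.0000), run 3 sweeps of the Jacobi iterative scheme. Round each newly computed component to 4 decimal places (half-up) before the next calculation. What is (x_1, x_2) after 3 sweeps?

Iteration 1:
  x_1 = (-6 - (-1)·0.0000) / (4) = -1.5000
  x_2 = (-1 - (4)·0.0000) / (7) = -0.1429
Iteration 2:
  x_1 = (-6 - (-1)·-0.1429) / (4) = -1.5357
  x_2 = (-1 - (4)·-1.5000) / (7) = 0.7143
Iteration 3:
  x_1 = (-6 - (-1)·0.7143) / (4) = -1.3214
  x_2 = (-1 - (4)·-1.5357) / (7) = 0.7347

(-1.3214, 0.7347)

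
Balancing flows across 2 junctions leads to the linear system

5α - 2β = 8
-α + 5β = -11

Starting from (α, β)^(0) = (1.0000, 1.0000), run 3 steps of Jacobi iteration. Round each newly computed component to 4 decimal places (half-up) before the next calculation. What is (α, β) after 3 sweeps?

Iteration 1:
  α = (8 - (-2)·1.0000) / (5) = 2.0000
  β = (-11 - (-1)·1.0000) / (5) = -2.0000
Iteration 2:
  α = (8 - (-2)·-2.0000) / (5) = 0.8000
  β = (-11 - (-1)·2.0000) / (5) = -1.8000
Iteration 3:
  α = (8 - (-2)·-1.8000) / (5) = 0.8800
  β = (-11 - (-1)·0.8000) / (5) = -2.0400

(0.8800, -2.0400)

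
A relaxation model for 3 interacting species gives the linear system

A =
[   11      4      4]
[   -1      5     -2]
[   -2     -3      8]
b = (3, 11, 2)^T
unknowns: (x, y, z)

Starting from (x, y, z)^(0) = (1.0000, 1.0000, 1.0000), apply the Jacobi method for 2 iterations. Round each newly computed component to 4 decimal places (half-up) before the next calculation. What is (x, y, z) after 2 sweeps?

Iteration 1:
  x = (3 - (4)·1.0000 - (4)·1.0000) / (11) = -0.4545
  y = (11 - (-1)·1.0000 - (-2)·1.0000) / (5) = 2.8000
  z = (2 - (-2)·1.0000 - (-3)·1.0000) / (8) = 0.8750
Iteration 2:
  x = (3 - (4)·2.8000 - (4)·0.8750) / (11) = -1.0636
  y = (11 - (-1)·-0.4545 - (-2)·0.8750) / (5) = 2.4591
  z = (2 - (-2)·-0.4545 - (-3)·2.8000) / (8) = 1.1864

(-1.0636, 2.4591, 1.1864)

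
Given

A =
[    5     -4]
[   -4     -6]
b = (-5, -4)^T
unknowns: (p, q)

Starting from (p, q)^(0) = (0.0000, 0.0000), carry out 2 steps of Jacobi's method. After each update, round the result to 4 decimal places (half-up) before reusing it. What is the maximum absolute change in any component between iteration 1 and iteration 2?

0.6666

Iteration 1:
  p = (-5 - (-4)·0.0000) / (5) = -1.0000
  q = (-4 - (-4)·0.0000) / (-6) = 0.6667
Iteration 2:
  p = (-5 - (-4)·0.6667) / (5) = -0.4666
  q = (-4 - (-4)·-1.0000) / (-6) = 1.3333
Change: (0.5334, 0.6666) → max |·| = 0.6666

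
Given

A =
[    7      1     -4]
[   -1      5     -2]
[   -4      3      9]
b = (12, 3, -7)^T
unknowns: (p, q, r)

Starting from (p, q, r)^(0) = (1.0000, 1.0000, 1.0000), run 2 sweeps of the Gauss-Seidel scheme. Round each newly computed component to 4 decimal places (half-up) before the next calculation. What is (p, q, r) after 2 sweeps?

(1.3379, 0.7469, -0.4321)

Iteration 1:
  p = (12 - (1)·1.0000 - (-4)·1.0000) / (7) = 2.1429
  q = (3 - (-1)·2.1429 - (-2)·1.0000) / (5) = 1.4286
  r = (-7 - (-4)·2.1429 - (3)·1.4286) / (9) = -0.3016
Iteration 2:
  p = (12 - (1)·1.4286 - (-4)·-0.3016) / (7) = 1.3379
  q = (3 - (-1)·1.3379 - (-2)·-0.3016) / (5) = 0.7469
  r = (-7 - (-4)·1.3379 - (3)·0.7469) / (9) = -0.4321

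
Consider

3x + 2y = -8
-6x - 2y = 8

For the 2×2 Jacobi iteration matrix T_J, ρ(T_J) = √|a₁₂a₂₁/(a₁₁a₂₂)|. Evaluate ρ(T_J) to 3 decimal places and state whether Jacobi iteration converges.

1.414

a₁₂a₂₁/(a₁₁a₂₂) = (2)·(-6) / ((3)·(-2)) = 2.000000
ρ = √|2.000000| = √2.000000 = 1.414
ρ > 1, so Jacobi diverges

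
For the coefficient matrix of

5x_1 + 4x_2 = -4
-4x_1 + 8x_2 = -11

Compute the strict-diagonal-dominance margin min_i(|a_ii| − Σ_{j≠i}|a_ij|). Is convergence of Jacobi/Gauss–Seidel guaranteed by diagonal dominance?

row 1: |5| − (4) = 1
row 2: |8| − (4) = 4
minimum over rows = 1 → strictly diagonally dominant (convergence guaranteed)

1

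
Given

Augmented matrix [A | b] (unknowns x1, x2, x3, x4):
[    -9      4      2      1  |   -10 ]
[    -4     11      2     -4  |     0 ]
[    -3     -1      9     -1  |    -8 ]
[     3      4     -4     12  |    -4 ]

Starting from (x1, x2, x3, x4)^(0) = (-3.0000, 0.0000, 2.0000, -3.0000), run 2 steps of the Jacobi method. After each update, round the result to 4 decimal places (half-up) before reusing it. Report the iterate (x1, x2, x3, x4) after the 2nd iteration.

Iteration 1:
  x1 = (-10 - (4)·0.0000 - (2)·2.0000 - (1)·-3.0000) / (-9) = 1.2222
  x2 = (0 - (-4)·-3.0000 - (2)·2.0000 - (-4)·-3.0000) / (11) = -2.5455
  x3 = (-8 - (-3)·-3.0000 - (-1)·0.0000 - (-1)·-3.0000) / (9) = -2.2222
  x4 = (-4 - (3)·-3.0000 - (4)·0.0000 - (-4)·2.0000) / (12) = 1.0833
Iteration 2:
  x1 = (-10 - (4)·-2.5455 - (2)·-2.2222 - (1)·1.0833) / (-9) = -0.3937
  x2 = (0 - (-4)·1.2222 - (2)·-2.2222 - (-4)·1.0833) / (11) = 1.2424
  x3 = (-8 - (-3)·1.2222 - (-1)·-2.5455 - (-1)·1.0833) / (9) = -0.6440
  x4 = (-4 - (3)·1.2222 - (4)·-2.5455 - (-4)·-2.2222) / (12) = -0.5311

(-0.3937, 1.2424, -0.6440, -0.5311)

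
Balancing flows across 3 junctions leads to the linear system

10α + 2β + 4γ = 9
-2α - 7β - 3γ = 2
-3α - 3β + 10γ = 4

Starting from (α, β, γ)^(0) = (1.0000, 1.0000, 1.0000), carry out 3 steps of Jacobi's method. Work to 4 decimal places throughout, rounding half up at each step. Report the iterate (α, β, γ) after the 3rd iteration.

(0.9840, -0.5671, 0.3700)

Iteration 1:
  α = (9 - (2)·1.0000 - (4)·1.0000) / (10) = 0.3000
  β = (2 - (-2)·1.0000 - (-3)·1.0000) / (-7) = -1.0000
  γ = (4 - (-3)·1.0000 - (-3)·1.0000) / (10) = 1.0000
Iteration 2:
  α = (9 - (2)·-1.0000 - (4)·1.0000) / (10) = 0.7000
  β = (2 - (-2)·0.3000 - (-3)·1.0000) / (-7) = -0.8000
  γ = (4 - (-3)·0.3000 - (-3)·-1.0000) / (10) = 0.1900
Iteration 3:
  α = (9 - (2)·-0.8000 - (4)·0.1900) / (10) = 0.9840
  β = (2 - (-2)·0.7000 - (-3)·0.1900) / (-7) = -0.5671
  γ = (4 - (-3)·0.7000 - (-3)·-0.8000) / (10) = 0.3700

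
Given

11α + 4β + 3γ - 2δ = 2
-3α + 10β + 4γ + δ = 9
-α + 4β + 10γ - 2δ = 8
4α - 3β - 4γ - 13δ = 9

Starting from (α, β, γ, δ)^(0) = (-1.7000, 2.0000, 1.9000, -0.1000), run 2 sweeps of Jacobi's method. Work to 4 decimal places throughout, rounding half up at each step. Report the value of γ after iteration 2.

Iteration 1:
  α = (2 - (4)·2.0000 - (3)·1.9000 - (-2)·-0.1000) / (11) = -1.0818
  β = (9 - (-3)·-1.7000 - (4)·1.9000 - (1)·-0.1000) / (10) = -0.3600
  γ = (8 - (-1)·-1.7000 - (4)·2.0000 - (-2)·-0.1000) / (10) = -0.1900
  δ = (9 - (4)·-1.7000 - (-3)·2.0000 - (-4)·1.9000) / (-13) = -2.2615
Iteration 2:
  α = (2 - (4)·-0.3600 - (3)·-0.1900 - (-2)·-2.2615) / (11) = -0.0466
  β = (9 - (-3)·-1.0818 - (4)·-0.1900 - (1)·-2.2615) / (10) = 0.8776
  γ = (8 - (-1)·-1.0818 - (4)·-0.3600 - (-2)·-2.2615) / (10) = 0.3835
  δ = (9 - (4)·-1.0818 - (-3)·-0.3600 - (-4)·-0.1900) / (-13) = -0.8836

0.3835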